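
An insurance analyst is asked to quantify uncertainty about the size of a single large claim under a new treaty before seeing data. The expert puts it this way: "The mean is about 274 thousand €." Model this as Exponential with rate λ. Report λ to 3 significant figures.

λ ≈ 0.00365

Exponential mean = 1/λ, so λ = 1/274.0 = 0.00365.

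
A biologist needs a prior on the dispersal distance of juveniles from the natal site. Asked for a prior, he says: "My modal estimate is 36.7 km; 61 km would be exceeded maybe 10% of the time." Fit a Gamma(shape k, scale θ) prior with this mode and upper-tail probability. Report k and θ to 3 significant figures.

k ≈ 8.31, θ ≈ 5.02

Gamma(k,θ) with k>1 has mode (k−1)θ, so θ = 36.7/(k−1).
Need P(X < 61) = 0.9 with θ tied to k this way. Start at k = 2, θ = 36.7: P(X<61) ≈ 0.495.
Too low — raise k to concentrate. Iterating converges to k ≈ 8.31.
Then θ = 36.7/(8.31−1) ≈ 5.02.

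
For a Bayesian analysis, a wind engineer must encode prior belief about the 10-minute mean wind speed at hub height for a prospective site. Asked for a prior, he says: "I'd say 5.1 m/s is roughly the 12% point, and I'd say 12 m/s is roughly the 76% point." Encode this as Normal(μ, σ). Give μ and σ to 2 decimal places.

For Normal(μ,σ), the p-quantile is μ + z_p·σ. Here z_{0.12} = -1.175, z_{0.76} = 0.7063.
So 5.1 = μ − 1.175σ and 12 = μ + 0.7063σ.
Subtracting: σ = (12 − 5.1)/(0.7063 − (-1.175)) = 3.67.
Then μ = 5.1 − (-1.175)·3.67 = 9.41.

μ = 9.41, σ = 3.67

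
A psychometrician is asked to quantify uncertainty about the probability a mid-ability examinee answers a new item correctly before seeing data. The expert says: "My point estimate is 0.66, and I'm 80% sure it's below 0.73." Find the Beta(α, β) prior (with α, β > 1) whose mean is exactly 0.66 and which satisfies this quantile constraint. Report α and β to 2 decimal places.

α ≈ 21.95, β ≈ 11.31

With mean 0.66 fixed, write α = 0.66s, β = 0.34s where s = α+β.
Need P(θ < 0.73) = 0.8 under Beta(0.66s, 0.34s). Normal approximation: (q−m)/√(m(1−m)/s) ≈ z_{0.8} = 0.842, so s ≈ 0.66·0.34·(0.842)²/(0.73−0.66)² = 32.4.
At s = 32.4: P(θ<0.73) ≈ 0.797. Adjusting to match 0.8 gives s ≈ 33.26.
So α = 0.66·33.26 ≈ 21.95, β = 0.34·33.26 ≈ 11.31.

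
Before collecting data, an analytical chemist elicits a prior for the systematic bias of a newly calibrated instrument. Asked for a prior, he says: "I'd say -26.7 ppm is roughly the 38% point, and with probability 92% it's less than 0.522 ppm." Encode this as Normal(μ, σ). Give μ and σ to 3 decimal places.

For Normal(μ,σ), the p-quantile is μ + z_p·σ. Here z_{0.38} = -0.3055, z_{0.92} = 1.405.
So -26.7 = μ − 0.3055σ and 0.522 = μ + 1.405σ.
Subtracting: σ = (0.522 − -26.7)/(1.405 − (-0.3055)) = 15.914.
Then μ = -26.7 − (-0.3055)·15.914 = -21.839.

μ = -21.839, σ = 15.914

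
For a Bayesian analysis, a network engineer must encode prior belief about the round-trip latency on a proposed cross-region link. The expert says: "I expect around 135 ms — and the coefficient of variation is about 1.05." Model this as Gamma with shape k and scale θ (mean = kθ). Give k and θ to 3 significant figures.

k ≈ 0.907, θ ≈ 149

For Gamma(k, scale θ): mean = kθ, variance = kθ², so CV = 1/√k.
CV = 1.05, hence k = 1/CV² = 0.907.
Then θ = mean/k = 135/0.907 = 149.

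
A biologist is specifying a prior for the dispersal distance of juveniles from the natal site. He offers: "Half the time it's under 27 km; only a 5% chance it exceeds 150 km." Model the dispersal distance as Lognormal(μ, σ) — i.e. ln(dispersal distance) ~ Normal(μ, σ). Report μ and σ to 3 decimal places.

μ ≈ 3.296, σ ≈ 1.043

If T ~ Lognormal(μ,σ) then ln T ~ Normal(μ,σ), so the p-quantile of ln T is μ + z_p·σ.
ln(27) = 3.296 and ln(150) = 5.011; z_{0.5} = 0, z_{0.95} = 1.645.
σ = (5.011 − 3.296)/(1.645 − (0)) = 1.043.
μ = 3.296 − (0)·1.043 = 3.296.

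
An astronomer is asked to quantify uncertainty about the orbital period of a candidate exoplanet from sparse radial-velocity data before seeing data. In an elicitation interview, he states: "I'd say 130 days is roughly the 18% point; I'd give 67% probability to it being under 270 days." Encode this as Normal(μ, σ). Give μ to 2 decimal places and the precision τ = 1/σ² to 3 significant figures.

μ = 224.56, τ = 9.37e-05

For Normal(μ,σ), the p-quantile is μ + z_p·σ. Here z_{0.18} = -0.9154, z_{0.67} = 0.4399.
So 130 = μ − 0.9154σ and 270 = μ + 0.4399σ.
Subtracting: σ = (270 − 130)/(0.4399 − (-0.9154)) = 103.30.
Then μ = 130 − (-0.9154)·103.30 = 224.56.
Precision τ = 1/σ² = 1/103.3² = 9.37e-05.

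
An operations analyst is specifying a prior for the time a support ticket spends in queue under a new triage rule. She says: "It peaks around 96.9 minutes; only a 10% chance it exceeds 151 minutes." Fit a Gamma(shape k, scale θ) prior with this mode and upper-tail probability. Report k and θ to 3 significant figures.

Gamma(k,θ) with k>1 has mode (k−1)θ, so θ = 96.9/(k−1).
Need P(X < 151) = 0.9 with θ tied to k this way. Start at k = 2, θ = 96.9: P(X<151) ≈ 0.461.
Too low — raise k to concentrate. Iterating converges to k ≈ 10.5.
Then θ = 96.9/(10.5−1) ≈ 10.2.

k ≈ 10.5, θ ≈ 10.2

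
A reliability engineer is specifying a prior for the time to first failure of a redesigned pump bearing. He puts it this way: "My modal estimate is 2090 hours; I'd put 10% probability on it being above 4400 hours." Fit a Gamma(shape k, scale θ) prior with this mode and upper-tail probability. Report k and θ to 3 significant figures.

k ≈ 4.47, θ ≈ 603

Gamma(k,θ) with k>1 has mode (k−1)θ, so θ = 2090/(k−1).
Need P(X < 4400) = 0.9 with θ tied to k this way. Start at k = 2, θ = 2090: P(X<4400) ≈ 0.622.
Too low — raise k to concentrate. Iterating converges to k ≈ 4.47.
Then θ = 2090/(4.47−1) ≈ 603.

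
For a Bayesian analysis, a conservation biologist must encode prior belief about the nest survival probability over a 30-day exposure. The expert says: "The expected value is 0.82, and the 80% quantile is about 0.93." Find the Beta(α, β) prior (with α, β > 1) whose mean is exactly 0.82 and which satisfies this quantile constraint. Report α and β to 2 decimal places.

α ≈ 7.03, β ≈ 1.54

With mean 0.82 fixed, write α = 0.82s, β = 0.18s where s = α+β.
Need P(θ < 0.93) = 0.8 under Beta(0.82s, 0.18s). Normal approximation: (q−m)/√(m(1−m)/s) ≈ z_{0.8} = 0.842, so s ≈ 0.82·0.18·(0.842)²/(0.93−0.82)² = 8.6.
At s = 8.6: P(θ<0.93) ≈ 0.801. Adjusting to match 0.8 gives s ≈ 8.58.
So α = 0.82·8.58 ≈ 7.03, β = 0.18·8.58 ≈ 1.54.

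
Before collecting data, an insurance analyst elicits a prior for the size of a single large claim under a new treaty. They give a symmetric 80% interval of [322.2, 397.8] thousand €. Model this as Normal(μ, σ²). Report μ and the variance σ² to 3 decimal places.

μ = 360.000, σ² = 869.984

A symmetric 80% interval runs μ ± z·σ with z = 1.282.
Half-width = 37.8, so σ = 37.8/1.282 = 29.4955 and σ² = 869.984.
μ is the interval midpoint, 360.000.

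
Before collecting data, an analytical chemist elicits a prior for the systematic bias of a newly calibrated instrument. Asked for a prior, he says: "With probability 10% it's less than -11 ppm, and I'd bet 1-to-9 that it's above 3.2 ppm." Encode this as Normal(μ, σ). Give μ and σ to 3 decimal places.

The p-quantile of Normal(μ,σ) is μ + z_p·σ, with z_{0.1} = -1.282 and z_{0.9} = 1.282.
Eliminate σ: μ = (z₂·x₁ − z₁·x₂)/(z₂ − z₁) = (1.282·-11 − (-1.282)·3.2)/2.563 = -3.900.
Then σ = (x₂ − x₁)/(z₂ − z₁) = (3.2 − -11)/2.563 = 5.540.

μ = -3.900, σ = 5.540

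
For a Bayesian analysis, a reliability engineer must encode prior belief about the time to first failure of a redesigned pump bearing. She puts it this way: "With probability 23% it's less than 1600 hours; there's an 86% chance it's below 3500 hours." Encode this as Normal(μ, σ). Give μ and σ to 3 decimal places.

μ = 2371.677, σ = 1044.435

The p-quantile of Normal(μ,σ) is μ + z_p·σ, with z_{0.23} = -0.7388 and z_{0.86} = 1.08.
Eliminate σ: μ = (z₂·x₁ − z₁·x₂)/(z₂ − z₁) = (1.08·1600 − (-0.7388)·3500)/1.819 = 2371.677.
Then σ = (x₂ − x₁)/(z₂ − z₁) = (3500 − 1600)/1.819 = 1044.435.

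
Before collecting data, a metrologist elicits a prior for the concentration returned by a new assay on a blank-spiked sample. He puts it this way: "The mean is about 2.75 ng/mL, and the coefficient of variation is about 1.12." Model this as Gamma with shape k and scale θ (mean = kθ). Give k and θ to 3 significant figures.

For Gamma(k, scale θ): mean = kθ, variance = kθ², so CV = 1/√k.
CV = 1.12, hence k = 1/CV² = 0.797.
Then θ = mean/k = 2.75/0.797 = 3.45.

k ≈ 0.797, θ ≈ 3.45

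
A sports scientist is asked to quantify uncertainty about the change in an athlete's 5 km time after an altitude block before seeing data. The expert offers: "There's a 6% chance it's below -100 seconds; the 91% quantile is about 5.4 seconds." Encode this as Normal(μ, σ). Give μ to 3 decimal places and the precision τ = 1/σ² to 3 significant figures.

μ = -43.405, τ = 0.000755

For Normal(μ,σ), the p-quantile is μ + z_p·σ. Here z_{0.06} = -1.555, z_{0.91} = 1.341.
So -100 = μ − 1.555σ and 5.4 = μ + 1.341σ.
Subtracting: σ = (5.4 − -100)/(1.341 − (-1.555)) = 36.401.
Then μ = -100 − (-1.555)·36.401 = -43.405.
Precision τ = 1/σ² = 1/36.4² = 0.000755.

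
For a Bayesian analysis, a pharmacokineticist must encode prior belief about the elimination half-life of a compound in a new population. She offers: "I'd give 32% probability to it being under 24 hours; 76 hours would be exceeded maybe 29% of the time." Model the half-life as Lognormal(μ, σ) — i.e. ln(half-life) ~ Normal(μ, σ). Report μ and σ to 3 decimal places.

If T ~ Lognormal(μ,σ) then ln T ~ Normal(μ,σ), so the p-quantile of ln T is μ + z_p·σ.
ln(24) = 3.178 and ln(76) = 4.331; z_{0.32} = -0.4677, z_{0.71} = 0.5534.
σ = (4.331 − 3.178)/(0.5534 − (-0.4677)) = 1.129.
μ = 3.178 − (-0.4677)·1.129 = 3.706.

μ ≈ 3.706, σ ≈ 1.129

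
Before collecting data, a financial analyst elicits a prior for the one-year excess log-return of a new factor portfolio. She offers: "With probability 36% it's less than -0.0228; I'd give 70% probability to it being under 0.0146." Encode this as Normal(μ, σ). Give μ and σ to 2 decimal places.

μ = -0.01, σ = 0.04

For Normal(μ,σ), the p-quantile is μ + z_p·σ. Here z_{0.36} = -0.3585, z_{0.7} = 0.5244.
So -0.0228 = μ − 0.3585σ and 0.0146 = μ + 0.5244σ.
Subtracting: σ = (0.0146 − -0.0228)/(0.5244 − (-0.3585)) = 0.04.
Then μ = -0.0228 − (-0.3585)·0.04 = -0.01.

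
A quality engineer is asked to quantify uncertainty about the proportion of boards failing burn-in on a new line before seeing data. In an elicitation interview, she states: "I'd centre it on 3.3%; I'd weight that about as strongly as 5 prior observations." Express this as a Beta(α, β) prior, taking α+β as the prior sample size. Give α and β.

Under the effective-sample-size interpretation, Beta(α, β) has prior mean α/(α+β) and prior sample size α+β.
So α+β = 5 and α/(α+β) = 0.033, giving α = 0.033·5 = 0.165 and β = 5 − 0.165 = 4.835.

α = 0.165, β = 4.835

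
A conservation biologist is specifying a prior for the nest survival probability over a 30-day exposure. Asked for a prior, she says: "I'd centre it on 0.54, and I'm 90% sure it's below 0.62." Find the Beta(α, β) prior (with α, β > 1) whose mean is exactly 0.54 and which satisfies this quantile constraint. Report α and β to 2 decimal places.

With mean 0.54 fixed, write α = 0.54s, β = 0.46s where s = α+β.
Need P(θ < 0.62) = 0.9 under Beta(0.54s, 0.46s). Normal approximation: (q−m)/√(m(1−m)/s) ≈ z_{0.9} = 1.28, so s ≈ 0.54·0.46·(1.28)²/(0.62−0.54)² = 63.7.
At s = 63.7: P(θ<0.62) ≈ 0.901. Adjusting to match 0.9 gives s ≈ 62.97.
So α = 0.54·62.97 ≈ 34.00, β = 0.46·62.97 ≈ 28.97.

α ≈ 34.00, β ≈ 28.97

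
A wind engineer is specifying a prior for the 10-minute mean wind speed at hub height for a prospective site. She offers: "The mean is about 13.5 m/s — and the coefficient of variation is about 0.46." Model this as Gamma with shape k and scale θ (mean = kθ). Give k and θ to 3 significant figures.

For Gamma(k, scale θ): mean = kθ, variance = kθ², so CV = 1/√k.
CV = 0.46, hence k = 1/CV² = 4.73.
Then θ = mean/k = 13.5/4.73 = 2.86.

k ≈ 4.73, θ ≈ 2.86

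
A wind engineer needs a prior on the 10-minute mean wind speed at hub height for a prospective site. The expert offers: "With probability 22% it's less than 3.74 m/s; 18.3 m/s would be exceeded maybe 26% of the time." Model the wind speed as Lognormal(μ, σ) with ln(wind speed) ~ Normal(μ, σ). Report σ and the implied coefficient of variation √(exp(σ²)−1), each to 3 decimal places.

If T ~ Lognormal(μ,σ) then ln T ~ Normal(μ,σ), so the p-quantile of ln T is μ + z_p·σ.
ln(3.74) = 1.319 and ln(18.3) = 2.907; z_{0.22} = -0.7722, z_{0.74} = 0.6433.
σ = (2.907 − 1.319)/(0.6433 − (-0.7722)) = 1.122.
μ = 1.319 − (-0.7722)·1.122 = 2.185.
CV = √(exp(σ²)−1) = √(exp(1.2582)−1) = 1.587.

σ ≈ 1.122, CV ≈ 1.587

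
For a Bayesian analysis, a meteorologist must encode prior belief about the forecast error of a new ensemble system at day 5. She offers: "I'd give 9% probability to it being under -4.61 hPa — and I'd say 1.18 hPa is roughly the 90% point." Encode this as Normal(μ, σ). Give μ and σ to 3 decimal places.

μ = -1.650, σ = 2.208

The p-quantile of Normal(μ,σ) is μ + z_p·σ, with z_{0.09} = -1.341 and z_{0.9} = 1.282.
Eliminate σ: μ = (z₂·x₁ − z₁·x₂)/(z₂ − z₁) = (1.282·-4.61 − (-1.341)·1.18)/2.622 = -1.650.
Then σ = (x₂ − x₁)/(z₂ − z₁) = (1.18 − -4.61)/2.622 = 2.208.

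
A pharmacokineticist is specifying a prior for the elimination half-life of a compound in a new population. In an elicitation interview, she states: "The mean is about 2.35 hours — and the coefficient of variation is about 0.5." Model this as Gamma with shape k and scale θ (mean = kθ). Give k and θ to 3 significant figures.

k ≈ 4, θ ≈ 0.588

For Gamma(k, scale θ): mean = kθ, variance = kθ², so CV = 1/√k.
CV = 0.5, hence k = 1/CV² = 4.
Then θ = mean/k = 2.35/4 = 0.588.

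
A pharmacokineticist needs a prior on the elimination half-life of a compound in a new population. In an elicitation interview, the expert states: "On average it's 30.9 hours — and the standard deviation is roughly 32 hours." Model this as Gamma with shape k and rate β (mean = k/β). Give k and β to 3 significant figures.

k ≈ 0.932, β ≈ 0.0302

For Gamma(k, rate β): mean = k/β, variance = k/β², so CV = 1/√k.
CV = SD/mean = 32/30.9 = 1.036, hence k = 1/CV² = 0.932.
Then β = k/mean = 0.932/30.9 = 0.0302.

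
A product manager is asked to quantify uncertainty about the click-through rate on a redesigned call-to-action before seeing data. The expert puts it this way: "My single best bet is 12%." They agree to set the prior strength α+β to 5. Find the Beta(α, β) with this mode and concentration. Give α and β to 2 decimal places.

α = 1.36, β = 3.64

For α,β > 1 the Beta mode is (α−1)/(α+β−2). With α+β = 5, the mode is (α−1)/3.
Set (α−1)/3 = 0.12 → α = 1 + 0.12·3 = 1.36.
β = 5 − α = 3.64.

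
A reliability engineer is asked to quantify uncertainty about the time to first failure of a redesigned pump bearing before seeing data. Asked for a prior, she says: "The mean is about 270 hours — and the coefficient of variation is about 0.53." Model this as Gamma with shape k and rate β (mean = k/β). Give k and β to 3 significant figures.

k ≈ 3.56, β ≈ 0.0132

For Gamma(k, rate β): mean = k/β, variance = k/β², so CV = 1/√k.
CV = 0.53, hence k = 1/CV² = 3.56.
Then β = k/mean = 3.56/270 = 0.0132.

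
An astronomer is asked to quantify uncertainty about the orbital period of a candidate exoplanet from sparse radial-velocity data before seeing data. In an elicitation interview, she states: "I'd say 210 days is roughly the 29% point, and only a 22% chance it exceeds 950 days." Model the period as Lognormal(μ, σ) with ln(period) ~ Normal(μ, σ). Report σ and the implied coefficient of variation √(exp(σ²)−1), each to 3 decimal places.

If T ~ Lognormal(μ,σ) then ln T ~ Normal(μ,σ), so the p-quantile of ln T is μ + z_p·σ.
ln(210) = 5.347 and ln(950) = 6.856; z_{0.29} = -0.5534, z_{0.78} = 0.7722.
σ = (6.856 − 5.347)/(0.7722 − (-0.5534)) = 1.139.
μ = 5.347 − (-0.5534)·1.139 = 5.977.
CV = √(exp(σ²)−1) = √(exp(1.2965)−1) = 1.630.

σ ≈ 1.139, CV ≈ 1.630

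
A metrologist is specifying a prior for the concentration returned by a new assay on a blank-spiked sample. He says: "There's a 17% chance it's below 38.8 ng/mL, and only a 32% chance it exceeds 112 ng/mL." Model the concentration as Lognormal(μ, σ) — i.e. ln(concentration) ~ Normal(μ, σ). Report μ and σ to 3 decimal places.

If T ~ Lognormal(μ,σ) then ln T ~ Normal(μ,σ), so the p-quantile of ln T is μ + z_p·σ.
ln(38.8) = 3.658 and ln(112) = 4.718; z_{0.17} = -0.9542, z_{0.68} = 0.4677.
σ = (4.718 − 3.658)/(0.4677 − (-0.9542)) = 0.746.
μ = 3.658 − (-0.9542)·0.746 = 4.370.

μ ≈ 4.370, σ ≈ 0.746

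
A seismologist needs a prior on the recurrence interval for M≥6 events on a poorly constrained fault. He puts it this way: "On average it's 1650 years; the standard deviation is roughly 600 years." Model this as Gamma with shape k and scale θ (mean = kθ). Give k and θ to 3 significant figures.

k ≈ 7.56, θ ≈ 218

For Gamma(k, scale θ): mean = kθ, variance = kθ², so CV = 1/√k.
CV = SD/mean = 600/1650 = 0.3636, hence k = 1/CV² = 7.56.
Then θ = mean/k = 1650/7.56 = 218.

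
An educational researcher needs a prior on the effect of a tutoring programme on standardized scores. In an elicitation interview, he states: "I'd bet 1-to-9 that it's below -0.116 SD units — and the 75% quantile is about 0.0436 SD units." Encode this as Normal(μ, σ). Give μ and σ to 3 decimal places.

For Normal(μ,σ), the p-quantile is μ + z_p·σ. Here z_{0.1} = -1.282, z_{0.75} = 0.6745.
So -0.116 = μ − 1.282σ and 0.0436 = μ + 0.6745σ.
Subtracting: σ = (0.0436 − -0.116)/(0.6745 − (-1.282)) = 0.082.
Then μ = -0.116 − (-1.282)·0.082 = -0.011.

μ = -0.011, σ = 0.082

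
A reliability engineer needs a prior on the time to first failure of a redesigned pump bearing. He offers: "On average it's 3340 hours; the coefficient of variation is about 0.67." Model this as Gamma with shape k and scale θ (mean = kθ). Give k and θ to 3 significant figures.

For Gamma(k, scale θ): mean = kθ, variance = kθ², so CV = 1/√k.
CV = 0.67, hence k = 1/CV² = 2.23.
Then θ = mean/k = 3340/2.23 = 1500.

k ≈ 2.23, θ ≈ 1500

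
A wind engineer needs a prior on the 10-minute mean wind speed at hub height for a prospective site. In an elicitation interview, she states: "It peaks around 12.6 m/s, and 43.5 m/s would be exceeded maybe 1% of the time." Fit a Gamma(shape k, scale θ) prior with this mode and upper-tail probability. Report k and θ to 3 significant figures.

k ≈ 3.83, θ ≈ 4.45

Gamma(k,θ) with k>1 has mode (k−1)θ, so θ = 12.6/(k−1).
Need P(X < 43.5) = 0.99 with θ tied to k this way. Start at k = 2, θ = 12.6: P(X<43.5) ≈ 0.859.
Too low — raise k to concentrate. Iterating converges to k ≈ 3.83.
Then θ = 12.6/(3.83−1) ≈ 4.45.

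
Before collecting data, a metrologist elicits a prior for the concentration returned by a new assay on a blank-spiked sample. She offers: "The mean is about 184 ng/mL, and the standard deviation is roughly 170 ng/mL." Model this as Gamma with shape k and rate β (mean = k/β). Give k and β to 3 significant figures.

For Gamma(k, rate β): mean = k/β, variance = k/β², so CV = 1/√k.
CV = SD/mean = 170/184 = 0.9239, hence k = 1/CV² = 1.17.
Then β = k/mean = 1.17/184 = 0.00637.

k ≈ 1.17, β ≈ 0.00637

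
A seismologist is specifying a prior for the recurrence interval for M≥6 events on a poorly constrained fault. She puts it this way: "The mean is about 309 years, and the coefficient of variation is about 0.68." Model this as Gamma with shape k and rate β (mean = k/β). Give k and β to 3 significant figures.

k ≈ 2.16, β ≈ 0.007

For Gamma(k, rate β): mean = k/β, variance = k/β², so CV = 1/√k.
CV = 0.68, hence k = 1/CV² = 2.16.
Then β = k/mean = 2.16/309 = 0.007.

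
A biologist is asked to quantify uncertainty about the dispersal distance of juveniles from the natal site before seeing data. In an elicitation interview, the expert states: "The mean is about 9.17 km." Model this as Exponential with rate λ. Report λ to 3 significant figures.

Exponential mean = 1/λ, so λ = 1/9.17 = 0.109.

λ ≈ 0.109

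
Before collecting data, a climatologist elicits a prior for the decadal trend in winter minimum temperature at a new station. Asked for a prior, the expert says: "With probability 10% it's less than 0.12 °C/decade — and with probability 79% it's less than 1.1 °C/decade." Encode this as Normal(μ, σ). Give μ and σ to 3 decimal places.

The p-quantile of Normal(μ,σ) is μ + z_p·σ, with z_{0.1} = -1.282 and z_{0.79} = 0.8064.
Eliminate σ: μ = (z₂·x₁ − z₁·x₂)/(z₂ − z₁) = (0.8064·0.12 − (-1.282)·1.1)/2.088 = 0.722.
Then σ = (x₂ − x₁)/(z₂ − z₁) = (1.1 − 0.12)/2.088 = 0.469.

μ = 0.722, σ = 0.469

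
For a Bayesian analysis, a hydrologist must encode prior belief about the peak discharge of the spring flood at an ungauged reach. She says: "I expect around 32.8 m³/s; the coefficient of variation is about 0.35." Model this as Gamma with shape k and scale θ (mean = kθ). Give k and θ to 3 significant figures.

k ≈ 8.16, θ ≈ 4.02

For Gamma(k, scale θ): mean = kθ, variance = kθ², so CV = 1/√k.
CV = 0.35, hence k = 1/CV² = 8.16.
Then θ = mean/k = 32.8/8.16 = 4.02.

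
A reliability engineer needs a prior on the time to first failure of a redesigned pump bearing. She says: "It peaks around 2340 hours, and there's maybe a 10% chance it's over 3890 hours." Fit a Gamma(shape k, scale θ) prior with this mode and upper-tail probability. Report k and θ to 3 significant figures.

Gamma(k,θ) with k>1 has mode (k−1)θ, so θ = 2340/(k−1).
Need P(X < 3890) = 0.9 with θ tied to k this way. Start at k = 2, θ = 2340: P(X<3890) ≈ 0.495.
Too low — raise k to concentrate. Iterating converges to k ≈ 8.31.
Then θ = 2340/(8.31−1) ≈ 320.

k ≈ 8.31, θ ≈ 320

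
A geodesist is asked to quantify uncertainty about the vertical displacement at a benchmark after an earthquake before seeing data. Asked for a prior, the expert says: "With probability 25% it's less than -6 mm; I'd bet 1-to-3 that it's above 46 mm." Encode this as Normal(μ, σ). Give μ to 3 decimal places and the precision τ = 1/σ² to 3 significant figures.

μ = 20.000, τ = 0.000673

The p-quantile of Normal(μ,σ) is μ + z_p·σ, with z_{0.25} = -0.6745 and z_{0.75} = 0.6745.
Eliminate σ: μ = (z₂·x₁ − z₁·x₂)/(z₂ − z₁) = (0.6745·-6 − (-0.6745)·46)/1.349 = 20.000.
Then σ = (x₂ − x₁)/(z₂ − z₁) = (46 − -6)/1.349 = 38.548.
Precision τ = 1/σ² = 1/38.55² = 0.000673.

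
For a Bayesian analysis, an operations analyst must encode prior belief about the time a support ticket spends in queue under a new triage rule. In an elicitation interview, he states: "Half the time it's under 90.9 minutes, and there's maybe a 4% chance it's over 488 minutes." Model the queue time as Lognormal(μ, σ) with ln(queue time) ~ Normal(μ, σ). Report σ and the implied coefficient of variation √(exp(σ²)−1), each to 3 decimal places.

σ ≈ 0.960, CV ≈ 1.230

If T ~ Lognormal(μ,σ) then ln T ~ Normal(μ,σ), so the p-quantile of ln T is μ + z_p·σ.
ln(90.9) = 4.51 and ln(488) = 6.19; z_{0.5} = 0, z_{0.96} = 1.751.
σ = (6.19 − 4.51)/(1.751 − (0)) = 0.960.
μ = 4.51 − (0)·0.960 = 4.510.
CV = √(exp(σ²)−1) = √(exp(0.9215)−1) = 1.230.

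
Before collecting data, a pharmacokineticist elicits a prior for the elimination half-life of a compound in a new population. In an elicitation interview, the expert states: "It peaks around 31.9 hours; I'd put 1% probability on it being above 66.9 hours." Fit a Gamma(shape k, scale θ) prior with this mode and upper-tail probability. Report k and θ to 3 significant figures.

Gamma(k,θ) with k>1 has mode (k−1)θ, so θ = 31.9/(k−1).
Need P(X < 66.9) = 0.99 with θ tied to k this way. Start at k = 2, θ = 31.9: P(X<66.9) ≈ 0.620.
Too low — raise k to concentrate. Iterating converges to k ≈ 9.87.
Then θ = 31.9/(9.87−1) ≈ 3.59.

k ≈ 9.87, θ ≈ 3.59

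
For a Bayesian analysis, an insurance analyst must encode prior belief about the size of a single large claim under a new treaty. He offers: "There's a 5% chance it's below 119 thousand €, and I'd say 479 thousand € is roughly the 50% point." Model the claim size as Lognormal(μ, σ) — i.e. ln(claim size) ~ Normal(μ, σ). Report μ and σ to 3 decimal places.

If T ~ Lognormal(μ,σ) then ln T ~ Normal(μ,σ), so the p-quantile of ln T is μ + z_p·σ.
ln(119) = 4.779 and ln(479) = 6.172; z_{0.05} = -1.645, z_{0.5} = 0.
σ = (6.172 − 4.779)/(0 − (-1.645)) = 0.847.
μ = 4.779 − (-1.645)·0.847 = 6.172.

μ ≈ 6.172, σ ≈ 0.847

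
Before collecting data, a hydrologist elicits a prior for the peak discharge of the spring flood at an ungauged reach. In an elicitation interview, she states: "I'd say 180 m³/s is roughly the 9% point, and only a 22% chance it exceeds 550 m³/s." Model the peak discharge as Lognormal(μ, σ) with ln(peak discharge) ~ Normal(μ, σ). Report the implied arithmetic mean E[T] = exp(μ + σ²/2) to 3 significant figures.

If T ~ Lognormal(μ,σ) then ln T ~ Normal(μ,σ), so the p-quantile of ln T is μ + z_p·σ.
ln(180) = 5.193 and ln(550) = 6.31; z_{0.09} = -1.341, z_{0.78} = 0.7722.
σ = (6.31 − 5.193)/(0.7722 − (-1.341)) = 0.529.
μ = 5.193 − (-1.341)·0.529 = 5.902.
E[T] = exp(μ + σ²/2) = exp(5.902 + 0.1397) = 420 m³/s.

E[T] ≈ 420 m³/s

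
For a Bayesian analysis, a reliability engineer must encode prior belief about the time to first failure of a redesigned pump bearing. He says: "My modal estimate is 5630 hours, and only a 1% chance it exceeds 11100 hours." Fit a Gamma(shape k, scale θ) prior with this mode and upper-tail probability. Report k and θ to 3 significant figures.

k ≈ 11.7, θ ≈ 527

Gamma(k,θ) with k>1 has mode (k−1)θ, so θ = 5630/(k−1).
Need P(X < 11100) = 0.99 with θ tied to k this way. Start at k = 2, θ = 5630: P(X<11100) ≈ 0.586.
Too low — raise k to concentrate. Iterating converges to k ≈ 11.7.
Then θ = 5630/(11.7−1) ≈ 527.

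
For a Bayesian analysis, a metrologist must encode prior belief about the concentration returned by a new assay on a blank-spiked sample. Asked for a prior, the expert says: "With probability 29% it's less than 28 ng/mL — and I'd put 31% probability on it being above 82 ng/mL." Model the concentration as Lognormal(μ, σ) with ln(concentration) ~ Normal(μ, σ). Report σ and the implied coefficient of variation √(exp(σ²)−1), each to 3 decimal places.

If T ~ Lognormal(μ,σ) then ln T ~ Normal(μ,σ), so the p-quantile of ln T is μ + z_p·σ.
ln(28) = 3.332 and ln(82) = 4.407; z_{0.29} = -0.5534, z_{0.69} = 0.4959.
σ = (4.407 − 3.332)/(0.4959 − (-0.5534)) = 1.024.
μ = 3.332 − (-0.5534)·1.024 = 3.899.
CV = √(exp(σ²)−1) = √(exp(1.0488)−1) = 1.362.

σ ≈ 1.024, CV ≈ 1.362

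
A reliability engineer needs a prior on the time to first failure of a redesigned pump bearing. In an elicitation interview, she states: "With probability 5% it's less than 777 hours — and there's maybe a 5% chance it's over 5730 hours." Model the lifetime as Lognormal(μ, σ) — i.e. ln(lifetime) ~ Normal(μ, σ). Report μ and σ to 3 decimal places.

If T ~ Lognormal(μ,σ) then ln T ~ Normal(μ,σ), so the p-quantile of ln T is μ + z_p·σ.
ln(777) = 6.655 and ln(5730) = 8.653; z_{0.05} = -1.645, z_{0.95} = 1.645.
σ = (8.653 − 6.655)/(1.645 − (-1.645)) = 0.607.
μ = 6.655 − (-1.645)·0.607 = 7.654.

μ ≈ 7.654, σ ≈ 0.607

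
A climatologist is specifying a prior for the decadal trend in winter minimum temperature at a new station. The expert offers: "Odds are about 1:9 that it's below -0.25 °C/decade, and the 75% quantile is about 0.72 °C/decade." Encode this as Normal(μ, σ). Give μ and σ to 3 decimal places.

μ = 0.386, σ = 0.496

For Normal(μ,σ), the p-quantile is μ + z_p·σ. Here z_{0.1} = -1.282, z_{0.75} = 0.6745.
So -0.25 = μ − 1.282σ and 0.72 = μ + 0.6745σ.
Subtracting: σ = (0.72 − -0.25)/(0.6745 − (-1.282)) = 0.496.
Then μ = -0.25 − (-1.282)·0.496 = 0.386.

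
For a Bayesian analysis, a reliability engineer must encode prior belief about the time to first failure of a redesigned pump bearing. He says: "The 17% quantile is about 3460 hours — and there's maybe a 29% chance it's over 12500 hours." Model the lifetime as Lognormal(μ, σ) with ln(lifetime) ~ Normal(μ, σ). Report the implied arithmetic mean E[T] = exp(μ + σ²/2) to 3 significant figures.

If T ~ Lognormal(μ,σ) then ln T ~ Normal(μ,σ), so the p-quantile of ln T is μ + z_p·σ.
ln(3460) = 8.149 and ln(12500) = 9.433; z_{0.17} = -0.9542, z_{0.71} = 0.5534.
σ = (9.433 − 8.149)/(0.5534 − (-0.9542)) = 0.852.
μ = 8.149 − (-0.9542)·0.852 = 8.962.
E[T] = exp(μ + σ²/2) = exp(8.962 + 0.3630) = 11200 hours.

E[T] ≈ 11200 hours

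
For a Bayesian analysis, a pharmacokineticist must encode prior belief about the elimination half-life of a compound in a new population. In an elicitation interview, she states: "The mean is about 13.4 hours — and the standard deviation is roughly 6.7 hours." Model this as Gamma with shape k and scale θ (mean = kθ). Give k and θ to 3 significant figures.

k ≈ 4, θ ≈ 3.35

For Gamma(k, scale θ): mean = kθ, variance = kθ², so CV = 1/√k.
CV = SD/mean = 6.7/13.4 = 0.5, hence k = 1/CV² = 4.
Then θ = mean/k = 13.4/4 = 3.35.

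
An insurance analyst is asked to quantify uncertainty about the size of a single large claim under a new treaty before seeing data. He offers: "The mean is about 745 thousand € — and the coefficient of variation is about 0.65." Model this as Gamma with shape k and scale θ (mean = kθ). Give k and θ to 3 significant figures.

k ≈ 2.37, θ ≈ 315

For Gamma(k, scale θ): mean = kθ, variance = kθ², so CV = 1/√k.
CV = 0.65, hence k = 1/CV² = 2.37.
Then θ = mean/k = 745/2.37 = 315.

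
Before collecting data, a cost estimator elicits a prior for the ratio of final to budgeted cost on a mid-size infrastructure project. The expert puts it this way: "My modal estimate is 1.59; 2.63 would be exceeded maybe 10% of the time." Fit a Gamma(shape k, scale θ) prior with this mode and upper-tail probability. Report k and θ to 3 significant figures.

k ≈ 8.45, θ ≈ 0.213

Gamma(k,θ) with k>1 has mode (k−1)θ, so θ = 1.59/(k−1).
Need P(X < 2.63) = 0.9 with θ tied to k this way. Start at k = 2, θ = 1.59: P(X<2.63) ≈ 0.492.
Too low — raise k to concentrate. Iterating converges to k ≈ 8.45.
Then θ = 1.59/(8.45−1) ≈ 0.213.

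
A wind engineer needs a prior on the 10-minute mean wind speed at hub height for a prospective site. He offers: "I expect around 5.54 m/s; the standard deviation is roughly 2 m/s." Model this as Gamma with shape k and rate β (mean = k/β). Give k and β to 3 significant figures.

For Gamma(k, rate β): mean = k/β, variance = k/β², so CV = 1/√k.
CV = SD/mean = 2/5.54 = 0.361, hence k = 1/CV² = 7.67.
Then β = k/mean = 7.67/5.54 = 1.39.

k ≈ 7.67, β ≈ 1.39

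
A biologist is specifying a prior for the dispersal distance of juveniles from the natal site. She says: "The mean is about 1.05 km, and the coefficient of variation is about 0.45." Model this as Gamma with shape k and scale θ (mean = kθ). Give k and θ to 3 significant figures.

k ≈ 4.94, θ ≈ 0.213

For Gamma(k, scale θ): mean = kθ, variance = kθ², so CV = 1/√k.
CV = 0.45, hence k = 1/CV² = 4.94.
Then θ = mean/k = 1.05/4.94 = 0.213.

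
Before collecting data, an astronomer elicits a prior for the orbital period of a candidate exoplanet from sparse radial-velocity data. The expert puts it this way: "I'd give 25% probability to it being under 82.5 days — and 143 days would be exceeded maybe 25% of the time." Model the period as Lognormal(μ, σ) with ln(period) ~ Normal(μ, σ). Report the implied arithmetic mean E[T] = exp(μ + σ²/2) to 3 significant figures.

If T ~ Lognormal(μ,σ) then ln T ~ Normal(μ,σ), so the p-quantile of ln T is μ + z_p·σ.
ln(82.5) = 4.413 and ln(143) = 4.963; z_{0.25} = -0.6745, z_{0.75} = 0.6745.
σ = (4.963 − 4.413)/(0.6745 − (-0.6745)) = 0.408.
μ = 4.413 − (-0.6745)·0.408 = 4.688.
E[T] = exp(μ + σ²/2) = exp(4.688 + 0.0831) = 118 days.

E[T] ≈ 118 days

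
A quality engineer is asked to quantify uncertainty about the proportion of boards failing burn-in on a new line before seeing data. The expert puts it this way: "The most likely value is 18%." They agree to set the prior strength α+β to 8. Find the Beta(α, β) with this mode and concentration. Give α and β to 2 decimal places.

α = 2.08, β = 5.92

For α,β > 1 the Beta mode is (α−1)/(α+β−2). With α+β = 8, the mode is (α−1)/6.
Set (α−1)/6 = 0.18 → α = 1 + 0.18·6 = 2.08.
β = 8 − α = 5.92.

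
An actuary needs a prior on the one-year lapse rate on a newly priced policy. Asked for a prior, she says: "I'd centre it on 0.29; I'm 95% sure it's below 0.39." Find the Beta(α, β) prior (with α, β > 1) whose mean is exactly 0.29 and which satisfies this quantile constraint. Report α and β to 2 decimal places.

α ≈ 17.24, β ≈ 42.20

With mean 0.29 fixed, write α = 0.29s, β = 0.71s where s = α+β.
Need P(θ < 0.39) = 0.95 under Beta(0.29s, 0.71s). Normal approximation: (q−m)/√(m(1−m)/s) ≈ z_{0.95} = 1.64, so s ≈ 0.29·0.71·(1.64)²/(0.39−0.29)² = 55.7.
At s = 55.7: P(θ<0.39) ≈ 0.945. Adjusting to match 0.95 gives s ≈ 59.44.
So α = 0.29·59.44 ≈ 17.24, β = 0.71·59.44 ≈ 42.20.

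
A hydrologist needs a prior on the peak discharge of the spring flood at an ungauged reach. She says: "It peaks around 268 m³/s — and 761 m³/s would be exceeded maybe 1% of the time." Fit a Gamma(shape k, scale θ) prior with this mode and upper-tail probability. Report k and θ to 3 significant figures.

k ≈ 5.19, θ ≈ 64

Gamma(k,θ) with k>1 has mode (k−1)θ, so θ = 268/(k−1).
Need P(X < 761) = 0.99 with θ tied to k this way. Start at k = 2, θ = 268: P(X<761) ≈ 0.776.
Too low — raise k to concentrate. Iterating converges to k ≈ 5.19.
Then θ = 268/(5.19−1) ≈ 64.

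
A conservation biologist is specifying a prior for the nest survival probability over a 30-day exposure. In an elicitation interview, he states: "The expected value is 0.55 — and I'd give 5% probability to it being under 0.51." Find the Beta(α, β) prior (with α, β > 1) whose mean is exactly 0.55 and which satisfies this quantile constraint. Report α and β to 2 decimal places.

α ≈ 231.27, β ≈ 189.22

With mean 0.55 fixed, write α = 0.55s, β = 0.45s where s = α+β.
Need P(θ < 0.51) = 0.05 under Beta(0.55s, 0.45s). Normal approximation: (q−m)/√(m(1−m)/s) ≈ z_{0.05} = -1.64, so s ≈ 0.55·0.45·(-1.64)²/(0.51−0.55)² = 418.5.
At s = 418.5: P(θ<0.51) ≈ 0.050. Adjusting to match 0.05 gives s ≈ 420.50.
So α = 0.55·420.50 ≈ 231.27, β = 0.45·420.50 ≈ 189.22.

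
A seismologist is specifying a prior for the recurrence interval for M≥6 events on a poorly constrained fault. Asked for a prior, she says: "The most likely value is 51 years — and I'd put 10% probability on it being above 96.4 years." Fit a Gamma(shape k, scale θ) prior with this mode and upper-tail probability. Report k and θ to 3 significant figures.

Gamma(k,θ) with k>1 has mode (k−1)θ, so θ = 51/(k−1).
Need P(X < 96.4) = 0.9 with θ tied to k this way. Start at k = 2, θ = 51: P(X<96.4) ≈ 0.563.
Too low — raise k to concentrate. Iterating converges to k ≈ 5.71.
Then θ = 51/(5.71−1) ≈ 10.8.

k ≈ 5.71, θ ≈ 10.8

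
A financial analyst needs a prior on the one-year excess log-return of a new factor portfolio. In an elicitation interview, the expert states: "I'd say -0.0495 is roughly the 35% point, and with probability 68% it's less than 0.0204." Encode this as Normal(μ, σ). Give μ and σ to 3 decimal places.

μ = -0.018, σ = 0.082

The p-quantile of Normal(μ,σ) is μ + z_p·σ, with z_{0.35} = -0.3853 and z_{0.68} = 0.4677.
Eliminate σ: μ = (z₂·x₁ − z₁·x₂)/(z₂ − z₁) = (0.4677·-0.0495 − (-0.3853)·0.0204)/0.853 = -0.018.
Then σ = (x₂ − x₁)/(z₂ − z₁) = (0.0204 − -0.0495)/0.853 = 0.082.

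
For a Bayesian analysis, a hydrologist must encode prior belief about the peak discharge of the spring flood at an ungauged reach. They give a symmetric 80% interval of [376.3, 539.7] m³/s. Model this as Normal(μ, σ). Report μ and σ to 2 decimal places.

μ = 458.00, σ = 63.75

A symmetric 80% interval runs μ ± z·σ with z = 1.282.
Half-width = 81.7, so σ = 81.7/1.282 = 63.75.
μ is the interval midpoint, 458.00.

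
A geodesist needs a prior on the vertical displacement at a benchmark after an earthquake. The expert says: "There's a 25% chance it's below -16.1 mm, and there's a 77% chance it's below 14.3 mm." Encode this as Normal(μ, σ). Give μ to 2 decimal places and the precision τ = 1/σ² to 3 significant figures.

For Normal(μ,σ), the p-quantile is μ + z_p·σ. Here z_{0.25} = -0.6745, z_{0.77} = 0.7388.
So -16.1 = μ − 0.6745σ and 14.3 = μ + 0.7388σ.
Subtracting: σ = (14.3 − -16.1)/(0.7388 − (-0.6745)) = 21.51.
Then μ = -16.1 − (-0.6745)·21.51 = -1.59.
Precision τ = 1/σ² = 1/21.51² = 0.00216.

μ = -1.59, τ = 0.00216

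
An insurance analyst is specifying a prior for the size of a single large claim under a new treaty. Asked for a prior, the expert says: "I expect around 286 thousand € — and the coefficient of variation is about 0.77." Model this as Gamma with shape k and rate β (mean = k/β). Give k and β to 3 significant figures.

k ≈ 1.69, β ≈ 0.0059

For Gamma(k, rate β): mean = k/β, variance = k/β², so CV = 1/√k.
CV = 0.77, hence k = 1/CV² = 1.69.
Then β = k/mean = 1.69/286 = 0.0059.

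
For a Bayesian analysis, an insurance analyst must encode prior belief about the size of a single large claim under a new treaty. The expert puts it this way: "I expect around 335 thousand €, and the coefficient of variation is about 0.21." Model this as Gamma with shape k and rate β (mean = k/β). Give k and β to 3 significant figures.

k ≈ 22.7, β ≈ 0.0677

For Gamma(k, rate β): mean = k/β, variance = k/β², so CV = 1/√k.
CV = 0.21, hence k = 1/CV² = 22.7.
Then β = k/mean = 22.7/335 = 0.0677.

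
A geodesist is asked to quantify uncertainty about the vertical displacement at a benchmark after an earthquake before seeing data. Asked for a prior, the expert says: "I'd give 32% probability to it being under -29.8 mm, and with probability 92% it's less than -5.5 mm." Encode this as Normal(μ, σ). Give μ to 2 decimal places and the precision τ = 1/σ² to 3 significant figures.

For Normal(μ,σ), the p-quantile is μ + z_p·σ. Here z_{0.32} = -0.4677, z_{0.92} = 1.405.
So -29.8 = μ − 0.4677σ and -5.5 = μ + 1.405σ.
Subtracting: σ = (-5.5 − -29.8)/(1.405 − (-0.4677)) = 12.98.
Then μ = -29.8 − (-0.4677)·12.98 = -23.73.
Precision τ = 1/σ² = 1/12.98² = 0.00594.

μ = -23.73, τ = 0.00594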